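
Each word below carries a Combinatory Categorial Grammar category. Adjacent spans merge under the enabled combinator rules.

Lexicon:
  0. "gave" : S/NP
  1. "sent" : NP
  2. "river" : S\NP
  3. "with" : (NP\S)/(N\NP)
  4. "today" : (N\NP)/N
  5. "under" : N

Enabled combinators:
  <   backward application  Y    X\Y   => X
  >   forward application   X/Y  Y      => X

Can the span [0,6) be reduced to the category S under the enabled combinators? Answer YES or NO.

YES

[0,6] S   >
  [0,1] "gave" : S/NP
  [1,6] NP   <
    [1,3] S   <
      [1,2] "sent" : NP
      [2,3] "river" : S\NP
    [3,6] NP\S   >
      [3,4] "with" : (NP\S)/(N\NP)
      [4,6] N\NP   >
        [4,5] "today" : (N\NP)/N
        [5,6] "under" : N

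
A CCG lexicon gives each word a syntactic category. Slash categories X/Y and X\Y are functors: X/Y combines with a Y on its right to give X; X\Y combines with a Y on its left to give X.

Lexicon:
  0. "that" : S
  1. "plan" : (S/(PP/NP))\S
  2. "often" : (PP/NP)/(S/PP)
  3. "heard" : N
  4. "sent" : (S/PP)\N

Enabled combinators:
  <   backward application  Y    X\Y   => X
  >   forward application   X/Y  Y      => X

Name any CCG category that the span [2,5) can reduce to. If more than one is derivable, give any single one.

PP/NP

[0,5] S   >
  [0,2] S/(PP/NP)   <
    [0,1] "that" : S
    [1,2] "plan" : (S/(PP/NP))\S
  [2,5] PP/NP   >
    [2,3] "often" : (PP/NP)/(S/PP)
    [3,5] S/PP   <
      [3,4] "heard" : N
      [4,5] "sent" : (S/PP)\N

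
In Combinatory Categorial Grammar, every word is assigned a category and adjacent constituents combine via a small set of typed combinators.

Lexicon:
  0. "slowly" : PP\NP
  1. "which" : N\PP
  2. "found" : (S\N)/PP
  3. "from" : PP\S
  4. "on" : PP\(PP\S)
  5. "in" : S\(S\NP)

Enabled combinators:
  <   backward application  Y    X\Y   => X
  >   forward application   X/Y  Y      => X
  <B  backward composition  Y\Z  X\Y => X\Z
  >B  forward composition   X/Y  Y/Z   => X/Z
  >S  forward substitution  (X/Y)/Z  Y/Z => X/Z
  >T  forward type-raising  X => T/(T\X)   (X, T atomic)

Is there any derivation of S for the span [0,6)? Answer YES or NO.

YES

[0,6] S   <
  [0,5] S\NP   <B
    [0,2] N\NP   <B
      [0,1] "slowly" : PP\NP
      [1,2] "which" : N\PP
    [2,5] S\N   >
      [2,3] "found" : (S\N)/PP
      [3,5] PP   <
        [3,4] "from" : PP\S
        [4,5] "on" : PP\(PP\S)
  [5,6] "in" : S\(S\NP)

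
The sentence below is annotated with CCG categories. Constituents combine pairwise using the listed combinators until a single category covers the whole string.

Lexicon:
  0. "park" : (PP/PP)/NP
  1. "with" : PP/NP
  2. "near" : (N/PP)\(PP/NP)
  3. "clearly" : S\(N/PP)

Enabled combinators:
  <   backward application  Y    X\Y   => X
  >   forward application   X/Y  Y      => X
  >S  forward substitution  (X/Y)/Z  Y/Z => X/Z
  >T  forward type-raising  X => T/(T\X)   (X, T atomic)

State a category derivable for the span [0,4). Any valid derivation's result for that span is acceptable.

S

[0,4] S   <
  [0,3] N/PP   <
    [0,2] PP/NP   >S
      [0,1] "park" : (PP/PP)/NP
      [1,2] "with" : PP/NP
    [2,3] "near" : (N/PP)\(PP/NP)
  [3,4] "clearly" : S\(N/PP)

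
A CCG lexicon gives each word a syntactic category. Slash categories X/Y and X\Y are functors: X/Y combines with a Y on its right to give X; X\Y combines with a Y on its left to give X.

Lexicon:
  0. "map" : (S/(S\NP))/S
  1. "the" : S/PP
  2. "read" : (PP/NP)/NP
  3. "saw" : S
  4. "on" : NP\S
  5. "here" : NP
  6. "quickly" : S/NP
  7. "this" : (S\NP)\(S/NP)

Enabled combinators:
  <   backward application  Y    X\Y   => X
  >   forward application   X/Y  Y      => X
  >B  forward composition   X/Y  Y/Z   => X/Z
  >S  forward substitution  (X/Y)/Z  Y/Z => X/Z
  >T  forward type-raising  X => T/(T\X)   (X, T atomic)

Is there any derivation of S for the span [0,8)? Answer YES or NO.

[0,8] S   >
  [0,6] S/(S\NP)   >
    [0,1] "map" : (S/(S\NP))/S
    [1,6] S   >
      [1,5] S/NP   >B
        [1,2] "the" : S/PP
        [2,5] PP/NP   >
          [2,3] "read" : (PP/NP)/NP
          [3,5] NP   >
            [3,4] NP/(NP\S)   >T
              [3,4] "saw" : S
            [4,5] "on" : NP\S
      [5,6] "here" : NP
  [6,8] S\NP   <
    [6,7] "quickly" : S/NP
    [7,8] "this" : (S\NP)\(S/NP)

YES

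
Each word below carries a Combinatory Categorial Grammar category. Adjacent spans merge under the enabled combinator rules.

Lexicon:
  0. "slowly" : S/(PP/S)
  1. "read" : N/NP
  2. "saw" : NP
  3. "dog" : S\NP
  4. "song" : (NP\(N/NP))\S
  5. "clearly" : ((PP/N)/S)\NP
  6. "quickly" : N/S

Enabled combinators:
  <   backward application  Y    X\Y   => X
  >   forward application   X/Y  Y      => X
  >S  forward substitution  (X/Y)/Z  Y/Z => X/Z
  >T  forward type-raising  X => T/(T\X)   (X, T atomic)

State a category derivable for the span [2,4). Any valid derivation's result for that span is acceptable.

S

[0,7] S   >
  [0,1] "slowly" : S/(PP/S)
  [1,7] PP/S   >S
    [1,6] (PP/N)/S   <
      [1,5] NP   <
        [1,2] "read" : N/NP
        [2,5] NP\(N/NP)   <
          [2,4] S   >
            [2,3] S/(S\NP)   >T
              [2,3] "saw" : NP
            [3,4] "dog" : S\NP
          [4,5] "song" : (NP\(N/NP))\S
      [5,6] "clearly" : ((PP/N)/S)\NP
    [6,7] "quickly" : N/S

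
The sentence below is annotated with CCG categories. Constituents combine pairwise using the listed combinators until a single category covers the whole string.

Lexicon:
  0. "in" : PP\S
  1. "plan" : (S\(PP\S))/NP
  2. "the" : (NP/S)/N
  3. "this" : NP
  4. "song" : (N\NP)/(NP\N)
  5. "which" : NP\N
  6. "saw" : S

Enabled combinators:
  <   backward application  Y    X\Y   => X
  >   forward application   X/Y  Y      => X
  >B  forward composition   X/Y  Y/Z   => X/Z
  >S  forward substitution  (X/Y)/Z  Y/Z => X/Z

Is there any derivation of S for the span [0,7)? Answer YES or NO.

[0,7] S   <
  [0,1] "in" : PP\S
  [1,7] S\(PP\S)   >
    [1,2] "plan" : (S\(PP\S))/NP
    [2,7] NP   >
      [2,6] NP/S   >
        [2,3] "the" : (NP/S)/N
        [3,6] N   <
          [3,4] "this" : NP
          [4,6] N\NP   >
            [4,5] "song" : (N\NP)/(NP\N)
            [5,6] "which" : NP\N
      [6,7] "saw" : S

YES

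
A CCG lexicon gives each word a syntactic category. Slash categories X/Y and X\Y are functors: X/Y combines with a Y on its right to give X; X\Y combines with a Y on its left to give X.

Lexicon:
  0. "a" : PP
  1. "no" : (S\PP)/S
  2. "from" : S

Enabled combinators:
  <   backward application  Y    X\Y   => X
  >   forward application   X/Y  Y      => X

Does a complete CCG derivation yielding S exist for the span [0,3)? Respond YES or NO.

YES

[0,3] S   <
  [0,1] "a" : PP
  [1,3] S\PP   >
    [1,2] "no" : (S\PP)/S
    [2,3] "from" : S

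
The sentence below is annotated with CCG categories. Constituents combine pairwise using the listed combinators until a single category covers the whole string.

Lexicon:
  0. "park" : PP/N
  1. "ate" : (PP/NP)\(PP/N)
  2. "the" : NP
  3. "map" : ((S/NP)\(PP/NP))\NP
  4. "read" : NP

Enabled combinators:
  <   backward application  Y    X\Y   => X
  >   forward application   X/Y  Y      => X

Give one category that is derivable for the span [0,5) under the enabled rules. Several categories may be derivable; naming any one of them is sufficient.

S

[0,5] S   >
  [0,4] S/NP   <
    [0,2] PP/NP   <
      [0,1] "park" : PP/N
      [1,2] "ate" : (PP/NP)\(PP/N)
    [2,4] (S/NP)\(PP/NP)   <
      [2,3] "the" : NP
      [3,4] "map" : ((S/NP)\(PP/NP))\NP
  [4,5] "read" : NP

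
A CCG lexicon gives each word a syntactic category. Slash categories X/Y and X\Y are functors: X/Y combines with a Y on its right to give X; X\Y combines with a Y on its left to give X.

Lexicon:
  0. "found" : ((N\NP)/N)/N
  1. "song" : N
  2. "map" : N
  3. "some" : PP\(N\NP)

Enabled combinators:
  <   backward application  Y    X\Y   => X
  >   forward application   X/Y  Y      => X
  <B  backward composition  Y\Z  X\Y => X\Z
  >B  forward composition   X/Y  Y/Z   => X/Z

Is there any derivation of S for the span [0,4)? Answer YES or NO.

NO

((N\NP)/N)/N N N PP\(N\NP)
CKY chart[0,4] = {PP}; S ∉ chart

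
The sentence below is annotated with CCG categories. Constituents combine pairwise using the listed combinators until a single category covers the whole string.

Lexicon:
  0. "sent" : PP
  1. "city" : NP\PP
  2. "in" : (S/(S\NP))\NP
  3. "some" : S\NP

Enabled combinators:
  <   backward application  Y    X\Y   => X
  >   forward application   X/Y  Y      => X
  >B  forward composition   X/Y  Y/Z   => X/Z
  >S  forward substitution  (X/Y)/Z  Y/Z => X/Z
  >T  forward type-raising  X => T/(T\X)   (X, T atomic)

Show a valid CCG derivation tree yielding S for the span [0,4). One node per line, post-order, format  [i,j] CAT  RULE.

[0,1] PP  lex  "sent"
[0,1] NP/(NP\PP)  >T
[1,2] NP\PP  lex  "city"
[0,2] NP  >  k=1
[2,3] (S/(S\NP))\NP  lex  "in"
[0,3] S/(S\NP)  <  k=2
[3,4] S\NP  lex  "some"
[0,4] S  >  k=3

[0,4] S   >
  [0,3] S/(S\NP)   <
    [0,2] NP   >
      [0,1] NP/(NP\PP)   >T
        [0,1] "sent" : PP
      [1,2] "city" : NP\PP
    [2,3] "in" : (S/(S\NP))\NP
  [3,4] "some" : S\NP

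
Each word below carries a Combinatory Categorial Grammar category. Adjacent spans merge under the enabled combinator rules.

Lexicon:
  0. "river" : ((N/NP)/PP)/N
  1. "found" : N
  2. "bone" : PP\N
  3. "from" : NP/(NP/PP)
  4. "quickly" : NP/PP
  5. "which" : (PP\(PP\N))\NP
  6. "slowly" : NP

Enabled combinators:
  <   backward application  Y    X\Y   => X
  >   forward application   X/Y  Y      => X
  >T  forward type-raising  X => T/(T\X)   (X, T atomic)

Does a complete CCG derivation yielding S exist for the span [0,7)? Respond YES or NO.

((N/NP)/PP)/N N PP\N NP/(NP/PP) NP/PP (PP\(PP\N))\NP NP
CKY chart[0,7] = {N, N/(N\N), NP/(NP\N), PP/(PP\N), S/(S\N)}; S ∉ chart

NO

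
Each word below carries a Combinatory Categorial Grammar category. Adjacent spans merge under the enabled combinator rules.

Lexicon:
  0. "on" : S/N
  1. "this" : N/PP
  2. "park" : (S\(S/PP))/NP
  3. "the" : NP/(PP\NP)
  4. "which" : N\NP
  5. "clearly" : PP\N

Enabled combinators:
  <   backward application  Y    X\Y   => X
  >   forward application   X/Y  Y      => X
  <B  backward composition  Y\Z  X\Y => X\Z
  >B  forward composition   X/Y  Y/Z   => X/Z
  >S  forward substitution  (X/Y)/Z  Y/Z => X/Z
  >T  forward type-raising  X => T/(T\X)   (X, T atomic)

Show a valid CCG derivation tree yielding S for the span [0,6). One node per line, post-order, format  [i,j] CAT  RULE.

[0,1] S/N  lex  "on"
[1,2] N/PP  lex  "this"
[0,2] S/PP  >B  k=1
[2,3] (S\(S/PP))/NP  lex  "park"
[3,4] NP/(PP\NP)  lex  "the"
[4,5] N\NP  lex  "which"
[5,6] PP\N  lex  "clearly"
[4,6] PP\NP  <B  k=5
[3,6] NP  >  k=4
[2,6] S\(S/PP)  >  k=3
[0,6] S  <  k=2

[0,6] S   <
  [0,2] S/PP   >B
    [0,1] "on" : S/N
    [1,2] "this" : N/PP
  [2,6] S\(S/PP)   >
    [2,3] "park" : (S\(S/PP))/NP
    [3,6] NP   >
      [3,4] "the" : NP/(PP\NP)
      [4,6] PP\NP   <B
        [4,5] "which" : N\NP
        [5,6] "clearly" : PP\N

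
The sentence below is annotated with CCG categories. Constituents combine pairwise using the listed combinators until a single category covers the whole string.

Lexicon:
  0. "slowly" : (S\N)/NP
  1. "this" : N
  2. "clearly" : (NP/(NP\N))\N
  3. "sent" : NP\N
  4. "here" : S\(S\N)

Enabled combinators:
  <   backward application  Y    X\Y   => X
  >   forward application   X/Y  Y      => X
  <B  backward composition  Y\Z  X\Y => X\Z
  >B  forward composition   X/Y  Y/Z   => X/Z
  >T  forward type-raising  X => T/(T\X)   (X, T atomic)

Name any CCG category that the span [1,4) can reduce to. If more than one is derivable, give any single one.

[0,5] S   <
  [0,4] S\N   >
    [0,1] "slowly" : (S\N)/NP
    [1,4] NP   >
      [1,3] NP/(NP\N)   <
        [1,2] "this" : N
        [2,3] "clearly" : (NP/(NP\N))\N
      [3,4] "sent" : NP\N
  [4,5] "here" : S\(S\N)

NP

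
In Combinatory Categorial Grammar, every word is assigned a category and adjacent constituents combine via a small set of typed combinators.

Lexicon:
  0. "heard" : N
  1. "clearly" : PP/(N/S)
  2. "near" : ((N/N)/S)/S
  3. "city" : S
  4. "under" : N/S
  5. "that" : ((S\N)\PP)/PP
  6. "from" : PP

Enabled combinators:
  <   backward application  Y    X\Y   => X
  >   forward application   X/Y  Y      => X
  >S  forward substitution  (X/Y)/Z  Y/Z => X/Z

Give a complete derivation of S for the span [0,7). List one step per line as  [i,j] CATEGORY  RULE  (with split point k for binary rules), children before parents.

[0,7] S   <
  [0,1] "heard" : N
  [1,7] S\N   <
    [1,5] PP   >
      [1,2] "clearly" : PP/(N/S)
      [2,5] N/S   >S
        [2,4] (N/N)/S   >
          [2,3] "near" : ((N/N)/S)/S
          [3,4] "city" : S
        [4,5] "under" : N/S
    [5,7] (S\N)\PP   >
      [5,6] "that" : ((S\N)\PP)/PP
      [6,7] "from" : PP

[0,1] N  lex  "heard"
[1,2] PP/(N/S)  lex  "clearly"
[2,3] ((N/N)/S)/S  lex  "near"
[3,4] S  lex  "city"
[2,4] (N/N)/S  >  k=3
[4,5] N/S  lex  "under"
[2,5] N/S  >S  k=4
[1,5] PP  >  k=2
[5,6] ((S\N)\PP)/PP  lex  "that"
[6,7] PP  lex  "from"
[5,7] (S\N)\PP  >  k=6
[1,7] S\N  <  k=5
[0,7] S  <  k=1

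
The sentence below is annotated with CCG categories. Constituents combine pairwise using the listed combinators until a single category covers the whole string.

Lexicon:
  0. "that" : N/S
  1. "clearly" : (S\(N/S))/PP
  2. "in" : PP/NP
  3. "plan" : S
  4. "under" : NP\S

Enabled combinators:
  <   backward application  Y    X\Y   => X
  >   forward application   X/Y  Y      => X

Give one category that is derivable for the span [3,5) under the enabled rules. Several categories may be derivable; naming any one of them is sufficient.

[0,5] S   <
  [0,1] "that" : N/S
  [1,5] S\(N/S)   >
    [1,2] "clearly" : (S\(N/S))/PP
    [2,5] PP   >
      [2,3] "in" : PP/NP
      [3,5] NP   <
        [3,4] "plan" : S
        [4,5] "under" : NP\S

NP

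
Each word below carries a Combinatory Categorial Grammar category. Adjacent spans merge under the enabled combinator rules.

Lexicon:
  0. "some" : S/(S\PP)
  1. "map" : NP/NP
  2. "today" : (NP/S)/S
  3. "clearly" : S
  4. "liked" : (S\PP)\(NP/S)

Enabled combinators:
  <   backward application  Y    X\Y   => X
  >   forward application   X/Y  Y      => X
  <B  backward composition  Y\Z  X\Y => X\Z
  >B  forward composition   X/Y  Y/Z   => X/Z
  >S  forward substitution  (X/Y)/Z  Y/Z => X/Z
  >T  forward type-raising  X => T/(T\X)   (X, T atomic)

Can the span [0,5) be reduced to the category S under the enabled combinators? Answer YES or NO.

[0,5] S   >
  [0,1] "some" : S/(S\PP)
  [1,5] S\PP   <
    [1,4] NP/S   >B
      [1,2] "map" : NP/NP
      [2,4] NP/S   >
        [2,3] "today" : (NP/S)/S
        [3,4] "clearly" : S
    [4,5] "liked" : (S\PP)\(NP/S)

YES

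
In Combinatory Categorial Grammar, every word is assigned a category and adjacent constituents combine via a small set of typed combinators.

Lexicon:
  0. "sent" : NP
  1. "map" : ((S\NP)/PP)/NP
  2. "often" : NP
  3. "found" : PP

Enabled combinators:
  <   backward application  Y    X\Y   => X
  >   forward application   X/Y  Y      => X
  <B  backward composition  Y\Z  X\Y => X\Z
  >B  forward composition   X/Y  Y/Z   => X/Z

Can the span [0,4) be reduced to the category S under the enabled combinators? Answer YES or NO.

[0,4] S   <
  [0,1] "sent" : NP
  [1,4] S\NP   >
    [1,3] (S\NP)/PP   >
      [1,2] "map" : ((S\NP)/PP)/NP
      [2,3] "often" : NP
    [3,4] "found" : PP

YES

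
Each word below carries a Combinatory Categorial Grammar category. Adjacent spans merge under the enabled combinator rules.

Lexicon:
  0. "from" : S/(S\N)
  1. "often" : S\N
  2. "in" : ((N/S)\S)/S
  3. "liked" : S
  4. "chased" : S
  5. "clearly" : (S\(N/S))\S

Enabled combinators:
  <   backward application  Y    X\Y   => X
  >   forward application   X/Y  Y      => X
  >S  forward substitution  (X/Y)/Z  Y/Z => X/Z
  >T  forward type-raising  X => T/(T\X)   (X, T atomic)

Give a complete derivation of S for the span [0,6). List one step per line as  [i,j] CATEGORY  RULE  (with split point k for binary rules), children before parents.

[0,1] S/(S\N)  lex  "from"
[1,2] S\N  lex  "often"
[0,2] S  >  k=1
[2,3] ((N/S)\S)/S  lex  "in"
[3,4] S  lex  "liked"
[2,4] (N/S)\S  >  k=3
[0,4] N/S  <  k=2
[4,5] S  lex  "chased"
[5,6] (S\(N/S))\S  lex  "clearly"
[4,6] S\(N/S)  <  k=5
[0,6] S  <  k=4

[0,6] S   <
  [0,4] N/S   <
    [0,2] S   >
      [0,1] "from" : S/(S\N)
      [1,2] "often" : S\N
    [2,4] (N/S)\S   >
      [2,3] "in" : ((N/S)\S)/S
      [3,4] "liked" : S
  [4,6] S\(N/S)   <
    [4,5] "chased" : S
    [5,6] "clearly" : (S\(N/S))\S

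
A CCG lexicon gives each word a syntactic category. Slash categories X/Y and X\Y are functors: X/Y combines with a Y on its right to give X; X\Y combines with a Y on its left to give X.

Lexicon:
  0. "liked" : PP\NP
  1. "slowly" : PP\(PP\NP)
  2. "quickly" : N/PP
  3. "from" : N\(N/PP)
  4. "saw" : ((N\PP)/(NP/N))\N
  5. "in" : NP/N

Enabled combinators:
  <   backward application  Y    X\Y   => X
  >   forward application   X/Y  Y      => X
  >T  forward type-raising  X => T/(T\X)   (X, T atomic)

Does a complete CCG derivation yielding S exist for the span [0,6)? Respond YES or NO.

NO

PP\NP PP\(PP\NP) N/PP N\(N/PP) ((N\PP)/(NP/N))\N NP/N
CKY chart[0,6] = {N, N/(N\N), NP/(NP\N), PP/(PP\N), S/(S\N)}; S ∉ chart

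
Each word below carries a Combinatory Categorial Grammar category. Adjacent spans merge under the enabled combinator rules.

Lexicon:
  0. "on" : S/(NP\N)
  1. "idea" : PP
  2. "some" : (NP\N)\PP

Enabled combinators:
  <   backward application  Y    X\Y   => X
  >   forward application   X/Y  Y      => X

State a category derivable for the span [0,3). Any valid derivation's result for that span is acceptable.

S

[0,3] S   >
  [0,1] "on" : S/(NP\N)
  [1,3] NP\N   <
    [1,2] "idea" : PP
    [2,3] "some" : (NP\N)\PP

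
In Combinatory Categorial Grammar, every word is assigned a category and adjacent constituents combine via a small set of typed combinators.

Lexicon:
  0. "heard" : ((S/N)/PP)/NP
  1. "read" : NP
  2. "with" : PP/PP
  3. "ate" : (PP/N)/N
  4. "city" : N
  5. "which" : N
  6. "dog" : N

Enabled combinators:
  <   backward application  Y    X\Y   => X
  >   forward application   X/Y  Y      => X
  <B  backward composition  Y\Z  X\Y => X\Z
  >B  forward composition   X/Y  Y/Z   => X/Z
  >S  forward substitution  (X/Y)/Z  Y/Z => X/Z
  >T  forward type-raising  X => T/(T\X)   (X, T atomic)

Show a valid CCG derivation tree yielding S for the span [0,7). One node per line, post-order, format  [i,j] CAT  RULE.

[0,1] ((S/N)/PP)/NP  lex  "heard"
[1,2] NP  lex  "read"
[0,2] (S/N)/PP  >  k=1
[2,3] PP/PP  lex  "with"
[3,4] (PP/N)/N  lex  "ate"
[4,5] N  lex  "city"
[3,5] PP/N  >  k=4
[2,5] PP/N  >B  k=3
[5,6] N  lex  "which"
[2,6] PP  >  k=5
[0,6] S/N  >  k=2
[6,7] N  lex  "dog"
[0,7] S  >  k=6

[0,7] S   >
  [0,6] S/N   >
    [0,2] (S/N)/PP   >
      [0,1] "heard" : ((S/N)/PP)/NP
      [1,2] "read" : NP
    [2,6] PP   >
      [2,5] PP/N   >B
        [2,3] "with" : PP/PP
        [3,5] PP/N   >
          [3,4] "ate" : (PP/N)/N
          [4,5] "city" : N
      [5,6] "which" : N
  [6,7] "dog" : N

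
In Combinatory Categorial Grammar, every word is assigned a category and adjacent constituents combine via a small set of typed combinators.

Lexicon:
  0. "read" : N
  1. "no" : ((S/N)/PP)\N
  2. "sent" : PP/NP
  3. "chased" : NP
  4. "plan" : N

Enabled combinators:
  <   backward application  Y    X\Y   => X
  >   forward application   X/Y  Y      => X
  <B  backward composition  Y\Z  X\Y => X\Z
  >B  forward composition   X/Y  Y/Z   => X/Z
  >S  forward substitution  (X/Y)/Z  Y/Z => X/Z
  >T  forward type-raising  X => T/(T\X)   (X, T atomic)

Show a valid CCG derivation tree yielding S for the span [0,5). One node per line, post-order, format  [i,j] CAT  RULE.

[0,5] S   >
  [0,4] S/N   >
    [0,2] (S/N)/PP   <
      [0,1] "read" : N
      [1,2] "no" : ((S/N)/PP)\N
    [2,4] PP   >
      [2,3] "sent" : PP/NP
      [3,4] "chased" : NP
  [4,5] "plan" : N

[0,1] N  lex  "read"
[1,2] ((S/N)/PP)\N  lex  "no"
[0,2] (S/N)/PP  <  k=1
[2,3] PP/NP  lex  "sent"
[3,4] NP  lex  "chased"
[2,4] PP  >  k=3
[0,4] S/N  >  k=2
[4,5] N  lex  "plan"
[0,5] S  >  k=4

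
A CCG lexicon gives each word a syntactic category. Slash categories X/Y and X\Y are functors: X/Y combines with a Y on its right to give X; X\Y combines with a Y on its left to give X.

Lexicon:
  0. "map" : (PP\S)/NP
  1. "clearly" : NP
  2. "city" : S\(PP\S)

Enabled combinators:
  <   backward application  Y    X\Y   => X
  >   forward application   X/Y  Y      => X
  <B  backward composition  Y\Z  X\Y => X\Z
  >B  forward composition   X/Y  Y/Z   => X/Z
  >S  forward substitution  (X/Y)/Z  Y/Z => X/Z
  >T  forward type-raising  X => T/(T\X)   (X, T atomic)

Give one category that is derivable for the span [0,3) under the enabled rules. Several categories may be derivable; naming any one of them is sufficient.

[0,3] S   <
  [0,2] PP\S   >
    [0,1] "map" : (PP\S)/NP
    [1,2] "clearly" : NP
  [2,3] "city" : S\(PP\S)

S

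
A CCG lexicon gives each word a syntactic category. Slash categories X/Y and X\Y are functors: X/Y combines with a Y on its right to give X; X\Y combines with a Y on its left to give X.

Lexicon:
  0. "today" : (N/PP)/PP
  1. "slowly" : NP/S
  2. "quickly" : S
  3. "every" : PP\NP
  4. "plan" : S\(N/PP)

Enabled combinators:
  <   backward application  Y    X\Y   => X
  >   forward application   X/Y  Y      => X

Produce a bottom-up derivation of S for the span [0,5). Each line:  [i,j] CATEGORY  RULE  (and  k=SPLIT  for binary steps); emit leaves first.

[0,1] (N/PP)/PP  lex  "today"
[1,2] NP/S  lex  "slowly"
[2,3] S  lex  "quickly"
[1,3] NP  >  k=2
[3,4] PP\NP  lex  "every"
[1,4] PP  <  k=3
[0,4] N/PP  >  k=1
[4,5] S\(N/PP)  lex  "plan"
[0,5] S  <  k=4

[0,5] S   <
  [0,4] N/PP   >
    [0,1] "today" : (N/PP)/PP
    [1,4] PP   <
      [1,3] NP   >
        [1,2] "slowly" : NP/S
        [2,3] "quickly" : S
      [3,4] "every" : PP\NP
  [4,5] "plan" : S\(N/PP)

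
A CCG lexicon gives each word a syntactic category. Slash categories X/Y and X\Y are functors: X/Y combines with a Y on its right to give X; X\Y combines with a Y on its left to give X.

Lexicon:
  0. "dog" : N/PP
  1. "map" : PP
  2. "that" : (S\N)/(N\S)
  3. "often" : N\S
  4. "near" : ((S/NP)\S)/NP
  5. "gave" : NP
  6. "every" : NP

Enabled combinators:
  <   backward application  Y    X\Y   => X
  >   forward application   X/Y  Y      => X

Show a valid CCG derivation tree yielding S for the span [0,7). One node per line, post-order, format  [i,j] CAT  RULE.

[0,7] S   >
  [0,6] S/NP   <
    [0,4] S   <
      [0,2] N   >
        [0,1] "dog" : N/PP
        [1,2] "map" : PP
      [2,4] S\N   >
        [2,3] "that" : (S\N)/(N\S)
        [3,4] "often" : N\S
    [4,6] (S/NP)\S   >
      [4,5] "near" : ((S/NP)\S)/NP
      [5,6] "gave" : NP
  [6,7] "every" : NP

[0,1] N/PP  lex  "dog"
[1,2] PP  lex  "map"
[0,2] N  >  k=1
[2,3] (S\N)/(N\S)  lex  "that"
[3,4] N\S  lex  "often"
[2,4] S\N  >  k=3
[0,4] S  <  k=2
[4,5] ((S/NP)\S)/NP  lex  "near"
[5,6] NP  lex  "gave"
[4,6] (S/NP)\S  >  k=5
[0,6] S/NP  <  k=4
[6,7] NP  lex  "every"
[0,7] S  >  k=6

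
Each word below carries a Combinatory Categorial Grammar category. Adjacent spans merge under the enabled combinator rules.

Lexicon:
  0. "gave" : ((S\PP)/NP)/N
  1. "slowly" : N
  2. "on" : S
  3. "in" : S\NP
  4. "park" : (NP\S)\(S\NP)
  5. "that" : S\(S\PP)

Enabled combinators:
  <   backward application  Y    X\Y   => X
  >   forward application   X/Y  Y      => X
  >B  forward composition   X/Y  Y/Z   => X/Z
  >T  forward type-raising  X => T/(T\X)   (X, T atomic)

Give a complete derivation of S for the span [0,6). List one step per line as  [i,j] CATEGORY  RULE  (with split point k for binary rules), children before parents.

[0,1] ((S\PP)/NP)/N  lex  "gave"
[1,2] N  lex  "slowly"
[0,2] (S\PP)/NP  >  k=1
[2,3] S  lex  "on"
[2,3] NP/(NP\S)  >T
[3,4] S\NP  lex  "in"
[4,5] (NP\S)\(S\NP)  lex  "park"
[3,5] NP\S  <  k=4
[2,5] NP  >  k=3
[0,5] S\PP  >  k=2
[5,6] S\(S\PP)  lex  "that"
[0,6] S  <  k=5

[0,6] S   <
  [0,5] S\PP   >
    [0,2] (S\PP)/NP   >
      [0,1] "gave" : ((S\PP)/NP)/N
      [1,2] "slowly" : N
    [2,5] NP   >
      [2,3] NP/(NP\S)   >T
        [2,3] "on" : S
      [3,5] NP\S   <
        [3,4] "in" : S\NP
        [4,5] "park" : (NP\S)\(S\NP)
  [5,6] "that" : S\(S\PP)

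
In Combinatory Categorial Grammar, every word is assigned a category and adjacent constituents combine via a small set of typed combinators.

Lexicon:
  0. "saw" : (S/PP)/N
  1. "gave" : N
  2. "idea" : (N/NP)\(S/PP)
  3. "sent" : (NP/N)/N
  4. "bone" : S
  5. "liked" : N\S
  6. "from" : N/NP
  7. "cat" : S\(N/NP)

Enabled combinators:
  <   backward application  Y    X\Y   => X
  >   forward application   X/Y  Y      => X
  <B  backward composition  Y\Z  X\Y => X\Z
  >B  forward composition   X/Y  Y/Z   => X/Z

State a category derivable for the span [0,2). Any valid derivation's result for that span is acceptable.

[0,8] S   <
  [0,7] N/NP   >B
    [0,3] N/NP   <
      [0,2] S/PP   >
        [0,1] "saw" : (S/PP)/N
        [1,2] "gave" : N
      [2,3] "idea" : (N/NP)\(S/PP)
    [3,7] NP/NP   >B
      [3,6] NP/N   >
        [3,4] "sent" : (NP/N)/N
        [4,6] N   <
          [4,5] "bone" : S
          [5,6] "liked" : N\S
      [6,7] "from" : N/NP
  [7,8] "cat" : S\(N/NP)

S/PP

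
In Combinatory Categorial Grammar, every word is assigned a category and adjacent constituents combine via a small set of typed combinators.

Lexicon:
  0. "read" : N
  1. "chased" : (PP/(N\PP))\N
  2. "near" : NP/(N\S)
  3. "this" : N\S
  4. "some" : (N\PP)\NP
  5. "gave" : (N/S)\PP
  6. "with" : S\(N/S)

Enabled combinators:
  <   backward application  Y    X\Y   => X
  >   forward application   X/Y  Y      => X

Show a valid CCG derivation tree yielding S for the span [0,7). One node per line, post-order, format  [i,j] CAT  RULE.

[0,7] S   <
  [0,6] N/S   <
    [0,5] PP   >
      [0,2] PP/(N\PP)   <
        [0,1] "read" : N
        [1,2] "chased" : (PP/(N\PP))\N
      [2,5] N\PP   <
        [2,4] NP   >
          [2,3] "near" : NP/(N\S)
          [3,4] "this" : N\S
        [4,5] "some" : (N\PP)\NP
    [5,6] "gave" : (N/S)\PP
  [6,7] "with" : S\(N/S)

[0,1] N  lex  "read"
[1,2] (PP/(N\PP))\N  lex  "chased"
[0,2] PP/(N\PP)  <  k=1
[2,3] NP/(N\S)  lex  "near"
[3,4] N\S  lex  "this"
[2,4] NP  >  k=3
[4,5] (N\PP)\NP  lex  "some"
[2,5] N\PP  <  k=4
[0,5] PP  >  k=2
[5,6] (N/S)\PP  lex  "gave"
[0,6] N/S  <  k=5
[6,7] S\(N/S)  lex  "with"
[0,7] S  <  k=6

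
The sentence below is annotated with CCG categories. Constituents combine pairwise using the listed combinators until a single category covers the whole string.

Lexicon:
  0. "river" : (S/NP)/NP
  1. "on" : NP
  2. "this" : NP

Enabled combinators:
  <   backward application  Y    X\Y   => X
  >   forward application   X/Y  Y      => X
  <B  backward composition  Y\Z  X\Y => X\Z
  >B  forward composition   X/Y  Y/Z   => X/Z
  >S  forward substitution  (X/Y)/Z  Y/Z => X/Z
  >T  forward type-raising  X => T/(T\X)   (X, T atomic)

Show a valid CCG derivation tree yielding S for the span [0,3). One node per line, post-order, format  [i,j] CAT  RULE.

[0,3] S   >
  [0,2] S/NP   >
    [0,1] "river" : (S/NP)/NP
    [1,2] "on" : NP
  [2,3] "this" : NP

[0,1] (S/NP)/NP  lex  "river"
[1,2] NP  lex  "on"
[0,2] S/NP  >  k=1
[2,3] NP  lex  "this"
[0,3] S  >  k=2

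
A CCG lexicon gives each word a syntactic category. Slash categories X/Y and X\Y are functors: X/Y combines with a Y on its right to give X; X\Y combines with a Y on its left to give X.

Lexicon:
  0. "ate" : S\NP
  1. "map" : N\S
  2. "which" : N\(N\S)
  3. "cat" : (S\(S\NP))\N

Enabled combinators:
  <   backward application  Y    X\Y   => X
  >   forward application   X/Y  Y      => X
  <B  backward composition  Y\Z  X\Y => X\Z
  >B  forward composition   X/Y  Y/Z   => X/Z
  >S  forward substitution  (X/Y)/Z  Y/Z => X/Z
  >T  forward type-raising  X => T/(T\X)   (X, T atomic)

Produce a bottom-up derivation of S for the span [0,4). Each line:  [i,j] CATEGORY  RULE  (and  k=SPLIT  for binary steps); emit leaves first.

[0,4] S   <
  [0,1] "ate" : S\NP
  [1,4] S\(S\NP)   <
    [1,3] N   <
      [1,2] "map" : N\S
      [2,3] "which" : N\(N\S)
    [3,4] "cat" : (S\(S\NP))\N

[0,1] S\NP  lex  "ate"
[1,2] N\S  lex  "map"
[2,3] N\(N\S)  lex  "which"
[1,3] N  <  k=2
[3,4] (S\(S\NP))\N  lex  "cat"
[1,4] S\(S\NP)  <  k=3
[0,4] S  <  k=1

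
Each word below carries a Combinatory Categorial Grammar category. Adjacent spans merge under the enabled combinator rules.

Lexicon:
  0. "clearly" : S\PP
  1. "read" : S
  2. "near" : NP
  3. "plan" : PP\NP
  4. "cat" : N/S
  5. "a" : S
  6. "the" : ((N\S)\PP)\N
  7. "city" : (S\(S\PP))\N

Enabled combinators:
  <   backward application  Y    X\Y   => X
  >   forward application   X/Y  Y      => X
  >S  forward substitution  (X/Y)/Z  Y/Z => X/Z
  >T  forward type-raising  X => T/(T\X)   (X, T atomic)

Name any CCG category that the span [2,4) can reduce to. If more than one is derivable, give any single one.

[0,8] S   <
  [0,1] "clearly" : S\PP
  [1,8] S\(S\PP)   <
    [1,7] N   >
      [1,2] N/(N\S)   >T
        [1,2] "read" : S
      [2,7] N\S   <
        [2,4] PP   >
          [2,3] PP/(PP\NP)   >T
            [2,3] "near" : NP
          [3,4] "plan" : PP\NP
        [4,7] (N\S)\PP   <
          [4,6] N   >
            [4,5] "cat" : N/S
            [5,6] "a" : S
          [6,7] "the" : ((N\S)\PP)\N
    [7,8] "city" : (S\(S\PP))\N

PP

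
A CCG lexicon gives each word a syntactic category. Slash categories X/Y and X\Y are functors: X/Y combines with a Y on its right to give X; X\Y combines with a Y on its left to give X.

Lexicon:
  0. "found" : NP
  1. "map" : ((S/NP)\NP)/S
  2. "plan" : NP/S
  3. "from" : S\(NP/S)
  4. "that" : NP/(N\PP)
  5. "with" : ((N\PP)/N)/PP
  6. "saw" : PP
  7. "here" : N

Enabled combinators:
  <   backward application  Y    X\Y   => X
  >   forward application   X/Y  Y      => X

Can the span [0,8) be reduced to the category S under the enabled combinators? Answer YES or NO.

[0,8] S   >
  [0,4] S/NP   <
    [0,1] "found" : NP
    [1,4] (S/NP)\NP   >
      [1,2] "map" : ((S/NP)\NP)/S
      [2,4] S   <
        [2,3] "plan" : NP/S
        [3,4] "from" : S\(NP/S)
  [4,8] NP   >
    [4,5] "that" : NP/(N\PP)
    [5,8] N\PP   >
      [5,7] (N\PP)/N   >
        [5,6] "with" : ((N\PP)/N)/PP
        [6,7] "saw" : PP
      [7,8] "here" : N

YES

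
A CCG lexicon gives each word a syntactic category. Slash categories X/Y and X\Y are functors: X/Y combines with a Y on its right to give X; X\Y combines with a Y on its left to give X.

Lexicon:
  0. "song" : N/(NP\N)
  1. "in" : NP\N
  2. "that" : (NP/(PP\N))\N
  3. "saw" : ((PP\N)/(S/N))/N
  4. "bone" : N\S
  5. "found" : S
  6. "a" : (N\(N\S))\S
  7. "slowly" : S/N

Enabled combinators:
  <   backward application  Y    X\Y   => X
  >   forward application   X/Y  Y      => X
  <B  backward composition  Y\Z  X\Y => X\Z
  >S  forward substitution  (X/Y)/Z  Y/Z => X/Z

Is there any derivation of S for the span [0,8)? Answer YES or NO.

NO

N/(NP\N) NP\N (NP/(PP\N))\N ((PP\N)/(S/N))/N N\S S (N\(N\S))\S S/N
CKY chart[0,8] = {NP}; S ∉ chart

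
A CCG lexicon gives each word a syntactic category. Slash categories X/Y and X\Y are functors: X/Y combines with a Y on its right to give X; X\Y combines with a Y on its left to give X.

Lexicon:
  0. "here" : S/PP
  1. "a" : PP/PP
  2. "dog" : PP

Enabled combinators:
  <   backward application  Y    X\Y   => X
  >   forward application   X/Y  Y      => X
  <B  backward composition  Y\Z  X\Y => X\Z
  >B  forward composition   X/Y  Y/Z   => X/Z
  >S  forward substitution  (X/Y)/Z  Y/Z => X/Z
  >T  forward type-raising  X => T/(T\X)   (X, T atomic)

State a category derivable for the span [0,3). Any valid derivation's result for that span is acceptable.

S

[0,3] S   >
  [0,2] S/PP   >B
    [0,1] "here" : S/PP
    [1,2] "a" : PP/PP
  [2,3] "dog" : PP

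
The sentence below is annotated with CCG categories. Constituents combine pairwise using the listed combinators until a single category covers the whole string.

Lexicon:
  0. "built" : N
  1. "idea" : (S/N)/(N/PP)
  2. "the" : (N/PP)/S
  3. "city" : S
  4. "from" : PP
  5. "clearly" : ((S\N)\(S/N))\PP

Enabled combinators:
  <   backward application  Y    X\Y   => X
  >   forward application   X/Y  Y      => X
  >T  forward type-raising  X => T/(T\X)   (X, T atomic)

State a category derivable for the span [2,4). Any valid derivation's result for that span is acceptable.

N/PP

[0,6] S   >
  [0,1] S/(S\N)   >T
    [0,1] "built" : N
  [1,6] S\N   <
    [1,4] S/N   >
      [1,2] "idea" : (S/N)/(N/PP)
      [2,4] N/PP   >
        [2,3] "the" : (N/PP)/S
        [3,4] "city" : S
    [4,6] (S\N)\(S/N)   <
      [4,5] "from" : PP
      [5,6] "clearly" : ((S\N)\(S/N))\PP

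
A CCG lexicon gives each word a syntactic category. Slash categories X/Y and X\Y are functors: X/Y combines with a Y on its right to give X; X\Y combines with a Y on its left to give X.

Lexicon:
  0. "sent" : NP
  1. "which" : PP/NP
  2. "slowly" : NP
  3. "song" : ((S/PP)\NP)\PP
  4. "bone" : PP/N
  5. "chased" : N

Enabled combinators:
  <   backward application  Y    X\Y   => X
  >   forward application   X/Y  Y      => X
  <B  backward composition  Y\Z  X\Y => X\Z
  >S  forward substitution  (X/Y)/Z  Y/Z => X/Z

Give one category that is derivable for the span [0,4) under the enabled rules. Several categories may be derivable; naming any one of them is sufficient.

S/PP

[0,6] S   >
  [0,4] S/PP   <
    [0,1] "sent" : NP
    [1,4] (S/PP)\NP   <
      [1,3] PP   >
        [1,2] "which" : PP/NP
        [2,3] "slowly" : NP
      [3,4] "song" : ((S/PP)\NP)\PP
  [4,6] PP   >
    [4,5] "bone" : PP/N
    [5,6] "chased" : N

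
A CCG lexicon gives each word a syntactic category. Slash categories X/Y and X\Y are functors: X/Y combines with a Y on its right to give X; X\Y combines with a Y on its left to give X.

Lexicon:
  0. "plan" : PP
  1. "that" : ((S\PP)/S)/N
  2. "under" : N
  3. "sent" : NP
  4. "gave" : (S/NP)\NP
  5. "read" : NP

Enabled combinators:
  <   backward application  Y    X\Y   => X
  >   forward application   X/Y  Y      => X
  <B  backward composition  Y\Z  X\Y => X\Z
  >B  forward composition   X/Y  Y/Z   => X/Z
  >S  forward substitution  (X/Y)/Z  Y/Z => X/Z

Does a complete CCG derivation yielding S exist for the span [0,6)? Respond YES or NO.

[0,6] S   <
  [0,1] "plan" : PP
  [1,6] S\PP   >
    [1,3] (S\PP)/S   >
      [1,2] "that" : ((S\PP)/S)/N
      [2,3] "under" : N
    [3,6] S   >
      [3,5] S/NP   <
        [3,4] "sent" : NP
        [4,5] "gave" : (S/NP)\NP
      [5,6] "read" : NP

YES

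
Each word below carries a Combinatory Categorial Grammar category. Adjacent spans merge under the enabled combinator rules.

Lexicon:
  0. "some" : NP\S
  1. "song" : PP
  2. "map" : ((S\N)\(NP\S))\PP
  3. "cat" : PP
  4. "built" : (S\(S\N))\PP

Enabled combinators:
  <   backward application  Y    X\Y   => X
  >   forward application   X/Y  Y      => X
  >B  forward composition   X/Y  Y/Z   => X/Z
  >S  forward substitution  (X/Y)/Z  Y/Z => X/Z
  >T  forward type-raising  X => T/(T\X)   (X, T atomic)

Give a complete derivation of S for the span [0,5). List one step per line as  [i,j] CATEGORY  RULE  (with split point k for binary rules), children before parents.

[0,1] NP\S  lex  "some"
[1,2] PP  lex  "song"
[2,3] ((S\N)\(NP\S))\PP  lex  "map"
[1,3] (S\N)\(NP\S)  <  k=2
[0,3] S\N  <  k=1
[3,4] PP  lex  "cat"
[4,5] (S\(S\N))\PP  lex  "built"
[3,5] S\(S\N)  <  k=4
[0,5] S  <  k=3

[0,5] S   <
  [0,3] S\N   <
    [0,1] "some" : NP\S
    [1,3] (S\N)\(NP\S)   <
      [1,2] "song" : PP
      [2,3] "map" : ((S\N)\(NP\S))\PP
  [3,5] S\(S\N)   <
    [3,4] "cat" : PP
    [4,5] "built" : (S\(S\N))\PP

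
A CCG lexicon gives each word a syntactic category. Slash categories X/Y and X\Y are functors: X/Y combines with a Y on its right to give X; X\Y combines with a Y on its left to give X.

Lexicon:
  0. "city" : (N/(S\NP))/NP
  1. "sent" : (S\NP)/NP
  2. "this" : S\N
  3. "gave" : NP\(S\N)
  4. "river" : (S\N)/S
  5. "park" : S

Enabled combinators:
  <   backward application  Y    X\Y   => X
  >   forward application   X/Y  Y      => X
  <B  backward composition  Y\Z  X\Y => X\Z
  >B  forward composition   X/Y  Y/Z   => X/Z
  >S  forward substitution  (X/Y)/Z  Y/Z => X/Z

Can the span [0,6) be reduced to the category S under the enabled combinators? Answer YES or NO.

YES

[0,6] S   <
  [0,4] N   >
    [0,2] N/NP   >S
      [0,1] "city" : (N/(S\NP))/NP
      [1,2] "sent" : (S\NP)/NP
    [2,4] NP   <
      [2,3] "this" : S\N
      [3,4] "gave" : NP\(S\N)
  [4,6] S\N   >
    [4,5] "river" : (S\N)/S
    [5,6] "park" : S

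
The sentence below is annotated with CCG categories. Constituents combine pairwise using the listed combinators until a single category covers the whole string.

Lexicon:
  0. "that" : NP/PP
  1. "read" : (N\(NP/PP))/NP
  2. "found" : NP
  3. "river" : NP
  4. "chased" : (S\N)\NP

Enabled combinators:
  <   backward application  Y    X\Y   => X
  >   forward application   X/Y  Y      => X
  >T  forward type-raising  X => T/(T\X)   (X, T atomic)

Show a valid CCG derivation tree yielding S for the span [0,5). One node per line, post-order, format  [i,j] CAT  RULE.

[0,1] NP/PP  lex  "that"
[1,2] (N\(NP/PP))/NP  lex  "read"
[2,3] NP  lex  "found"
[1,3] N\(NP/PP)  >  k=2
[0,3] N  <  k=1
[3,4] NP  lex  "river"
[4,5] (S\N)\NP  lex  "chased"
[3,5] S\N  <  k=4
[0,5] S  <  k=3

[0,5] S   <
  [0,3] N   <
    [0,1] "that" : NP/PP
    [1,3] N\(NP/PP)   >
      [1,2] "read" : (N\(NP/PP))/NP
      [2,3] "found" : NP
  [3,5] S\N   <
    [3,4] "river" : NP
    [4,5] "chased" : (S\N)\NP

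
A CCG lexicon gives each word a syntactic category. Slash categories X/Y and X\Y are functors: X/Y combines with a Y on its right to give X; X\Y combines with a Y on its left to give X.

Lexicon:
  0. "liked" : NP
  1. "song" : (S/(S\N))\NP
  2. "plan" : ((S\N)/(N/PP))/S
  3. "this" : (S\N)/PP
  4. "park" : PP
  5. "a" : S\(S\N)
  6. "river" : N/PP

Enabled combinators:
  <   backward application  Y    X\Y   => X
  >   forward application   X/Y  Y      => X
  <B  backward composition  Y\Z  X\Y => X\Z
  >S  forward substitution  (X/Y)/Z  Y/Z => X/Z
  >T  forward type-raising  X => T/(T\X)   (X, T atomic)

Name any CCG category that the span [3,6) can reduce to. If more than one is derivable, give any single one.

[0,7] S   >
  [0,2] S/(S\N)   <
    [0,1] "liked" : NP
    [1,2] "song" : (S/(S\N))\NP
  [2,7] S\N   >
    [2,6] (S\N)/(N/PP)   >
      [2,3] "plan" : ((S\N)/(N/PP))/S
      [3,6] S   <
        [3,5] S\N   >
          [3,4] "this" : (S\N)/PP
          [4,5] "park" : PP
        [5,6] "a" : S\(S\N)
    [6,7] "river" : N/PP

S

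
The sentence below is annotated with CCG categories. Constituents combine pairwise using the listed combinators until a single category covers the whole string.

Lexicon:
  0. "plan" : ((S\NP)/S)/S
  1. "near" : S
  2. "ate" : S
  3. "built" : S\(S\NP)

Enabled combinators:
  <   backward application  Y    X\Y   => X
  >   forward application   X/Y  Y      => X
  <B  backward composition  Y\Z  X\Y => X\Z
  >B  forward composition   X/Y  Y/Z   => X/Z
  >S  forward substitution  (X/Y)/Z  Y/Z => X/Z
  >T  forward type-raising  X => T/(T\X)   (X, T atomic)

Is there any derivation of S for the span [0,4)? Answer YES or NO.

[0,4] S   <
  [0,3] S\NP   >
    [0,2] (S\NP)/S   >
      [0,1] "plan" : ((S\NP)/S)/S
      [1,2] "near" : S
    [2,3] "ate" : S
  [3,4] "built" : S\(S\NP)

YES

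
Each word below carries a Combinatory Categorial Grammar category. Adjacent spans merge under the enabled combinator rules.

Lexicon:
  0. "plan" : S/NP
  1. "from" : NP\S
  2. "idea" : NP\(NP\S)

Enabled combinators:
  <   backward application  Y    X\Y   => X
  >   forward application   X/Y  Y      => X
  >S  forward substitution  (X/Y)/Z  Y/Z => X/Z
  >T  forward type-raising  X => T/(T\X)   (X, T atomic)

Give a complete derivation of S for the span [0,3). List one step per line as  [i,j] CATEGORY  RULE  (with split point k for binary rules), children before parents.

[0,1] S/NP  lex  "plan"
[1,2] NP\S  lex  "from"
[2,3] NP\(NP\S)  lex  "idea"
[1,3] NP  <  k=2
[0,3] S  >  k=1

[0,3] S   >
  [0,1] "plan" : S/NP
  [1,3] NP   <
    [1,2] "from" : NP\S
    [2,3] "idea" : NP\(NP\S)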